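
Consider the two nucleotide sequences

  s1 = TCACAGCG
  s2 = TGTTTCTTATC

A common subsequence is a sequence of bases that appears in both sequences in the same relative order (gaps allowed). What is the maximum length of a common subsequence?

Taking T [1,5], C [2,6], A [3,9], C [7,11] gives a common subsequence of length 4. Since dp[8][11] = 4, nothing longer is possible.

4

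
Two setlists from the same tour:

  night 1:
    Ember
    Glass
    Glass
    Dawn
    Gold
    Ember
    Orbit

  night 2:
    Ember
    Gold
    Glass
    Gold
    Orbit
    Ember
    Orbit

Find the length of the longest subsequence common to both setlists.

Pick Ember (night 1 #1, night 2 #1), then Glass (night 1 #3, night 2 #3), then Gold (night 1 #5, night 2 #4), then Ember (night 1 #6, night 2 #6), then Orbit (night 1 #7, night 2 #7); all 5 songs appear in both, in order. The LCS DP gives dp[7][7] = 5, so this is optimal.

5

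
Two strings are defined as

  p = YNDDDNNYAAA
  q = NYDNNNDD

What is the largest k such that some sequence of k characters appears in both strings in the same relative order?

Match Y (p #1, q #2), N (p #2, q #6), D (p #4, q #7), D (p #5, q #8) — 4 characters in the same relative order in both. The LCS DP gives dp[11][8] = 4, so this is optimal.

4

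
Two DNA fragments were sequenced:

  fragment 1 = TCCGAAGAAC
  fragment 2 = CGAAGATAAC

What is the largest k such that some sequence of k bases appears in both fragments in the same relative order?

8

Pick C [3,1], G [4,2], A [5,3], A [6,4], G [7,5], A [8,8], A [9,9], C [10,10]; all 8 bases appear in both, in order. The LCS DP gives dp[10][10] = 8, so this is optimal.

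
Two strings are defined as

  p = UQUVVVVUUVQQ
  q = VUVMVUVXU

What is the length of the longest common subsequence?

Let dp[i][j] be the LCS length of the first i characters of p and the first j characters of q. dp[i][j] = dp[i-1][j-1]+1 when the i-th and j-th characters match, else max(dp[i-1][j], dp[i][j-1]).
    ·  V  U  V  M  V  U  V  X  U
 ·  0  0  0  0  0  0  0  0  0  0
 U  0  0  1  1  1  1  1  1  1  1
 Q  0  0  1  1  1  1  1  1  1  1
 U  0  0  1  1  1  1  2  2  2  2
 V  0  1  1  2  2  2  2  3  3  3
 V  0  1  1  2  2  3  3  3  3  3
 V  0  1  1  2  2  3  3  4  4  4
 V  0  1  1  2  2  3  3  4  4  4
 U  0  1  2  2  2  3  4  4  4  5
 U  0  1  2  2  2  3  4  4  4  5
 V  0  1  2  3  3  3  4  5  5  5
 Q  0  1  2  3  3  3  4  5  5  5
 Q  0  1  2  3  3  3  4  5  5  5
dp[12][9] = 5. One LCS (by backtracking along matches): UVVVU.

5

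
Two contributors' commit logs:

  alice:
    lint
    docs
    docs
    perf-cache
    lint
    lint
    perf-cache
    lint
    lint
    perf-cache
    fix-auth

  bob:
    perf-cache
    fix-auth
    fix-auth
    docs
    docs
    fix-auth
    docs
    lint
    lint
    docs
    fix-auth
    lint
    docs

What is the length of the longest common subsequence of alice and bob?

Taking docs [2,5], then docs [3,7], then lint [5,8], then lint [6,9], then lint [8,12] gives a common subsequence of length 5. The LCS DP gives dp[11][13] = 5, so this is optimal.

5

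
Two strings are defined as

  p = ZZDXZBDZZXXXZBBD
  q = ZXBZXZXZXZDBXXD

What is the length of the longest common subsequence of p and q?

10

Match Z [2,1], then X [4,2], then B [6,3], then Z [8,4], then Z [9,6], then X [10,7], then X [12,9], then Z [13,10], then B [14,12], then D [16,15] — 10 characters in the same relative order in both. Since dp[16][15] = 10, nothing longer is possible.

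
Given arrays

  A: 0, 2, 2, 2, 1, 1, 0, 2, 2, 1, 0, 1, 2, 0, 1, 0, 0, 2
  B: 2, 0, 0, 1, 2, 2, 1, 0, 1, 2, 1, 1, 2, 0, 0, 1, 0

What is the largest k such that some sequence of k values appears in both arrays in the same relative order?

12

One common subsequence of length 12: 0 (A #1, B #3), then 2 (A #3, B #5), then 2 (A #4, B #6), then 1 (A #5, B #7), then 1 (A #6, B #9), then 2 (A #9, B #10), then 1 (A #10, B #11), then 1 (A #12, B #12), then 2 (A #13, B #13), then 0 (A #14, B #15), then 1 (A #15, B #16), then 0 (A #17, B #17). The LCS DP gives dp[18][17] = 12, so this is optimal.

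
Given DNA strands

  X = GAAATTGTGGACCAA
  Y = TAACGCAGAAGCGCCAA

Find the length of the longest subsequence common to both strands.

10

Match G (X #1, Y #5), A (X #2, Y #7), A (X #3, Y #9), A (X #4, Y #10), G (X #7, Y #11), G (X #10, Y #13), C (X #12, Y #14), C (X #13, Y #15), A (X #14, Y #16), A (X #15, Y #17) — 10 bases in the same relative order in both, and the DP table's final entry dp[15][17] is also 10, so no common subsequence is longer.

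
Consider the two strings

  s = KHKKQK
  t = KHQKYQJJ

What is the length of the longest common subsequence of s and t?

Let dp[i][j] be the LCS length of the first i characters of s and the first j characters of t. dp[i][j] = dp[i-1][j-1]+1 when the i-th and j-th characters match, else max(dp[i-1][j], dp[i][j-1]).
    ·  K  H  Q  K  Y  Q  J  J
 ·  0  0  0  0  0  0  0  0  0
 K  0  1  1  1  1  1  1  1  1
 H  0  1  2  2  2  2  2  2  2
 K  0  1  2  2  3  3  3  3  3
 K  0  1  2  2  3  3  3  3  3
 Q  0  1  2  3  3  3  4  4  4
 K  0  1  2  3  4  4  4  4  4
dp[6][8] = 4. One LCS (by backtracking along matches): KHKQ.

4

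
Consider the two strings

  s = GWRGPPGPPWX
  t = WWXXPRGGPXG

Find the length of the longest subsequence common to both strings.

6

Let dp[i][j] be the LCS length of the first i characters of s and the first j characters of t. dp[i][j] = dp[i-1][j-1]+1 when the i-th and j-th characters match, else max(dp[i-1][j], dp[i][j-1]).
    ·  W  W  X  X  P  R  G  G  P  X  G
 ·  0  0  0  0  0  0  0  0  0  0  0  0
 G  0  0  0  0  0  0  0  1  1  1  1  1
 W  0  1  1  1  1  1  1  1  1  1  1  1
 R  0  1  1  1  1  1  2  2  2  2  2  2
 G  0  1  1  1  1  1  2  3  3  3  3  3
 P  0  1  1  1  1  2  2  3  3  4  4  4
 P  0  1  1  1  1  2  2  3  3  4  4  4
 G  0  1  1  1  1  2  2  3  4  4  4  5
 P  0  1  1  1  1  2  2  3  4  5  5  5
 P  0  1  1  1  1  2  2  3  4  5  5  5
 W  0  1  2  2  2  2  2  3  4  5  5  5
 X  0  1  2  3  3  3  3  3  4  5  6  6
dp[11][11] = 6. One LCS (by backtracking along matches): WRGGPX.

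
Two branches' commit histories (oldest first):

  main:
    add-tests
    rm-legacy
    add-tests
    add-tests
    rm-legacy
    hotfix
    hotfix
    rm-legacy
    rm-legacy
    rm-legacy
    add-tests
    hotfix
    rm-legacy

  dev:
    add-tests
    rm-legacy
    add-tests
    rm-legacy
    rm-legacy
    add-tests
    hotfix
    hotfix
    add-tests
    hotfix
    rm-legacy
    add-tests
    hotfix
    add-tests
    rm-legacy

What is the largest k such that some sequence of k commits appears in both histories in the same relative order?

10

Match add-tests at main[1]=dev[1]; then rm-legacy at main[2]=dev[2]; then add-tests at main[3]=dev[3]; then add-tests at main[4]=dev[6]; then hotfix at main[6]=dev[8]; then hotfix at main[7]=dev[10]; then rm-legacy at main[10]=dev[11]; then add-tests at main[11]=dev[12]; then hotfix at main[12]=dev[13]; then rm-legacy at main[13]=dev[15] — 10 commits in the same relative order in both. The LCS DP gives dp[13][15] = 10, so this is optimal.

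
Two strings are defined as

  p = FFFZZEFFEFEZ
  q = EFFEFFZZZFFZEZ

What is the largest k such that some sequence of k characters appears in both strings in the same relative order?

9

Match F (p #1, q #3), F (p #2, q #5), F (p #3, q #6), Z (p #4, q #8), Z (p #5, q #9), F (p #7, q #10), F (p #8, q #11), E (p #11, q #13), Z (p #12, q #14) — 9 characters in the same relative order in both. Since dp[12][14] = 9, nothing longer is possible.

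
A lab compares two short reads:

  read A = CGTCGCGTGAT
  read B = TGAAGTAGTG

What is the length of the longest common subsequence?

Pick T (read A #3, read B #1), then G (read A #5, read B #2), then G (read A #7, read B #5), then T (read A #8, read B #6), then G (read A #9, read B #8), then T (read A #11, read B #9); all 6 bases appear in both, in order. Since dp[11][10] = 6, nothing longer is possible.

6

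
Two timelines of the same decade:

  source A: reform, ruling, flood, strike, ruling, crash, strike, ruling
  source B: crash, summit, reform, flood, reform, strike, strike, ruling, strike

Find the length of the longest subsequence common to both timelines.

Pick reform [1,3]; then flood [3,4]; then strike [4,7]; then ruling [5,8]; then strike [7,9]; all 5 events appear in both, in order. The LCS DP gives dp[8][9] = 5, so this is optimal.

5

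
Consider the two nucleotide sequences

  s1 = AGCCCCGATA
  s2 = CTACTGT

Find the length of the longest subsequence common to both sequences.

Match A (s1 #1, s2 #3) → C (s1 #3, s2 #4) → G (s1 #7, s2 #6) → T (s1 #9, s2 #7) — 4 bases in the same relative order in both. The LCS DP gives dp[10][7] = 4, so this is optimal.

4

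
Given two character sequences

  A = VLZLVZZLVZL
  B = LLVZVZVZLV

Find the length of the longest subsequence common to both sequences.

8

Pick L (A #2, B #1) → L (A #4, B #2) → V (A #5, B #3) → Z (A #6, B #4) → Z (A #7, B #6) → V (A #9, B #7) → Z (A #10, B #8) → L (A #11, B #9); all 8 characters appear in both, in order. Since dp[11][10] = 8, nothing longer is possible.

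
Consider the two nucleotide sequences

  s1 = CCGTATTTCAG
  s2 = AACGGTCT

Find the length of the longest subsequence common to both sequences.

4

Match C (s1 #1, s2 #3), G (s1 #3, s2 #5), T (s1 #4, s2 #6), T (s1 #8, s2 #8) — 4 bases in the same relative order in both. Since dp[11][8] = 4, nothing longer is possible.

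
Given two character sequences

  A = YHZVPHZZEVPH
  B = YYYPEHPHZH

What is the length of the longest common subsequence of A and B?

6

Match Y at A[1]=B[3]; then H at A[2]=B[6]; then P at A[5]=B[7]; then H at A[6]=B[8]; then Z at A[8]=B[9]; then H at A[12]=B[10] — 6 characters in the same relative order in both. The LCS DP gives dp[12][10] = 6, so this is optimal.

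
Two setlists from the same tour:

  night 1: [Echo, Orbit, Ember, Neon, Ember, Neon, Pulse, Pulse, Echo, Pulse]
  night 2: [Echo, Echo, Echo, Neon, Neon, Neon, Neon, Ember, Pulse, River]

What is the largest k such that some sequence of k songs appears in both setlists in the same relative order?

4

Pick Echo (night 1 #1, night 2 #3), then Neon (night 1 #4, night 2 #7), then Ember (night 1 #5, night 2 #8), then Pulse (night 1 #7, night 2 #9); all 4 songs appear in both, in order, and the DP table's final entry dp[10][10] is also 4, so no common subsequence is longer.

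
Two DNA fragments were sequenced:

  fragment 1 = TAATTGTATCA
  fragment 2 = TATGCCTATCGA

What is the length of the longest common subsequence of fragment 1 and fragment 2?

9

Let dp[i][j] be the LCS length of the first i bases of fragment 1 and the first j bases of fragment 2. dp[i][j] = dp[i-1][j-1]+1 when the i-th and j-th bases match, else max(dp[i-1][j], dp[i][j-1]).
    ·  T  A  T  G  C  C  T  A  T  C  G  A
 ·  0  0  0  0  0  0  0  0  0  0  0  0  0
 T  0  1  1  1  1  1  1  1  1  1  1  1  1
 A  0  1  2  2  2  2  2  2  2  2  2  2  2
 A  0  1  2  2  2  2  2  2  3  3  3  3  3
 T  0  1  2  3  3  3  3  3  3  4  4  4  4
 T  0  1  2  3  3  3  3  4  4  4  4  4  4
 G  0  1  2  3  4  4  4  4  4  4  4  5  5
 T  0  1  2  3  4  4  4  5  5  5  5  5  5
 A  0  1  2  3  4  4  4  5  6  6  6  6  6
 T  0  1  2  3  4  4  4  5  6  7  7  7  7
 C  0  1  2  3  4  5  5  5  6  7  8  8  8
 A  0  1  2  3  4  5  5  5  6  7  8  8  9
dp[11][12] = 9. One LCS (by backtracking along matches): TATGTATCA.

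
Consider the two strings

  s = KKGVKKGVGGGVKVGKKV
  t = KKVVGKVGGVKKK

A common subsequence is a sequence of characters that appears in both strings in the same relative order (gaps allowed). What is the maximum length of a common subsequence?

Pick K [1,1] → K [2,2] → G [3,5] → K [6,6] → V [8,7] → G [10,8] → G [11,9] → V [12,10] → K [13,11] → K [16,12] → K [17,13]; all 11 characters appear in both, in order, and the DP table's final entry dp[18][13] is also 11, so no common subsequence is longer.

11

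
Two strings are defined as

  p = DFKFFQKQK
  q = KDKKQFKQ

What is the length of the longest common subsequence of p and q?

5

Let dp[i][j] be the LCS length of the first i characters of p and the first j characters of q. dp[i][j] = dp[i-1][j-1]+1 when the i-th and j-th characters match, else max(dp[i-1][j], dp[i][j-1]).
    ·  K  D  K  K  Q  F  K  Q
 ·  0  0  0  0  0  0  0  0  0
 D  0  0  1  1  1  1  1  1  1
 F  0  0  1  1  1  1  2  2  2
 K  0  1  1  2  2  2  2  3  3
 F  0  1  1  2  2  2  3  3  3
 F  0  1  1  2  2  2  3  3  3
 Q  0  1  1  2  2  3  3  3  4
 K  0  1  1  2  3  3  3  4  4
 Q  0  1  1  2  3  4  4  4  5
 K  0  1  1  2  3  4  4  5  5
dp[9][8] = 5. One LCS (by backtracking along matches): DKFKQ.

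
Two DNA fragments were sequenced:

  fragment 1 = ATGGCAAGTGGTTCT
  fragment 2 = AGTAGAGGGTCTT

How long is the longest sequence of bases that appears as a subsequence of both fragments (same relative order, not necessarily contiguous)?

10

Taking A [1,1], then T [2,3], then G [4,5], then A [7,6], then G [8,7], then G [10,8], then G [11,9], then T [12,10], then T [13,12], then T [15,13] gives a common subsequence of length 10. Since dp[15][13] = 10, nothing longer is possible.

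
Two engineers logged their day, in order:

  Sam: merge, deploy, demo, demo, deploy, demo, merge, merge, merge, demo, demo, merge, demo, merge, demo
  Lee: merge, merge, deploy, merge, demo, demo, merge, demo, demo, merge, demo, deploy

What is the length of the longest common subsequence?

9

Match merge at Sam[1]=Lee[2] → deploy at Sam[2]=Lee[3] → demo at Sam[4]=Lee[5] → demo at Sam[6]=Lee[6] → merge at Sam[9]=Lee[7] → demo at Sam[10]=Lee[8] → demo at Sam[11]=Lee[9] → merge at Sam[12]=Lee[10] → demo at Sam[13]=Lee[11] — 9 tasks in the same relative order in both. Since dp[15][12] = 9, nothing longer is possible.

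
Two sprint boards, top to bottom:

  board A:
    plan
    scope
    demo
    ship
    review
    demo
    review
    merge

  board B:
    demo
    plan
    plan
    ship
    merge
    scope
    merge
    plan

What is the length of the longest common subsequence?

3

Match plan (board A #1, board B #3), then scope (board A #2, board B #6), then merge (board A #8, board B #7) — 3 tasks in the same relative order in both. dp[8][8] = 3 confirms this is the maximum.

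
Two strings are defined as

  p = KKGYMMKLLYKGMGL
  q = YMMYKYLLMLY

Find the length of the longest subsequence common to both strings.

8

One common subsequence of length 8: Y at p[4]=q[1] → M at p[5]=q[2] → M at p[6]=q[3] → K at p[7]=q[5] → L at p[8]=q[7] → L at p[9]=q[8] → M at p[13]=q[9] → L at p[15]=q[10]. dp[15][11] = 8 confirms this is the maximum.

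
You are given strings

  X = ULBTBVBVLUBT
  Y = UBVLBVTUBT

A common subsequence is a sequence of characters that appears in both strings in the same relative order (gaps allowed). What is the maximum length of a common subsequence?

Let dp[i][j] be the LCS length of the first i characters of X and the first j characters of Y. dp[i][j] = dp[i-1][j-1]+1 when the i-th and j-th characters match, else max(dp[i-1][j], dp[i][j-1]).
    ·  U  B  V  L  B  V  T  U  B  T
 ·  0  0  0  0  0  0  0  0  0  0  0
 U  0  1  1  1  1  1  1  1  1  1  1
 L  0  1  1  1  2  2  2  2  2  2  2
 B  0  1  2  2  2  3  3  3  3  3  3
 T  0  1  2  2  2  3  3  4  4  4  4
 B  0  1  2  2  2  3  3  4  4  5  5
 V  0  1  2  3  3  3  4  4  4  5  5
 B  0  1  2  3  3  4  4  4  4  5  5
 V  0  1  2  3  3  4  5  5  5  5  5
 L  0  1  2  3  4  4  5  5  5  5  5
 U  0  1  2  3  4  4  5  5  6  6  6
 B  0  1  2  3  4  5  5  5  6  7  7
 T  0  1  2  3  4  5  5  6  6  7  8
dp[12][10] = 8. One LCS (by backtracking along matches): UBVBVUBT.

8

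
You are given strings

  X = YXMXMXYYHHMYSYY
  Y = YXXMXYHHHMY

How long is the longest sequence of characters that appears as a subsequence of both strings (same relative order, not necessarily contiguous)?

10

Pick Y (X #1, Y #1), then X (X #2, Y #2), then X (X #4, Y #3), then M (X #5, Y #4), then X (X #6, Y #5), then Y (X #7, Y #6), then H (X #9, Y #8), then H (X #10, Y #9), then M (X #11, Y #10), then Y (X #15, Y #11); all 10 characters appear in both, in order. The LCS DP gives dp[15][11] = 10, so this is optimal.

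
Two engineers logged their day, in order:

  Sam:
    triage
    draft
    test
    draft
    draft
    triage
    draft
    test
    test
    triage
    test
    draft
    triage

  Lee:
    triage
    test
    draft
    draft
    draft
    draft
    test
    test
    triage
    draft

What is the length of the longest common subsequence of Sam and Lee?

9

Match triage (Sam #1, Lee #1) → draft (Sam #2, Lee #3) → draft (Sam #4, Lee #4) → draft (Sam #5, Lee #5) → draft (Sam #7, Lee #6) → test (Sam #8, Lee #7) → test (Sam #9, Lee #8) → triage (Sam #10, Lee #9) → draft (Sam #12, Lee #10) — 9 tasks in the same relative order in both. Since dp[13][10] = 9, nothing longer is possible.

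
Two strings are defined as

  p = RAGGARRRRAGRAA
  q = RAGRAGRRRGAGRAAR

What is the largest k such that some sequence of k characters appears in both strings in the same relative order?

12

Pick R at p[1]=q[1] → A at p[2]=q[2] → G at p[3]=q[3] → G at p[4]=q[6] → R at p[6]=q[7] → R at p[7]=q[8] → R at p[8]=q[9] → A at p[10]=q[11] → G at p[11]=q[12] → R at p[12]=q[13] → A at p[13]=q[14] → A at p[14]=q[15]; all 12 characters appear in both, in order. dp[14][16] = 12 confirms this is the maximum.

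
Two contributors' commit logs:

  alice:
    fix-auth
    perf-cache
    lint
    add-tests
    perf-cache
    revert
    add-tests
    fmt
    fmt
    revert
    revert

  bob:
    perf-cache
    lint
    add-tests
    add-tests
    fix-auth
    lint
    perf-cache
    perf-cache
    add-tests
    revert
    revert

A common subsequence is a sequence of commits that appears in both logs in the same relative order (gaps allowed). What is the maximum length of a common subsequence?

Taking perf-cache at alice[2]=bob[1], lint at alice[3]=bob[2], add-tests at alice[4]=bob[4], perf-cache at alice[5]=bob[8], add-tests at alice[7]=bob[9], revert at alice[10]=bob[10], revert at alice[11]=bob[11] gives a common subsequence of length 7. Since dp[11][11] = 7, nothing longer is possible.

7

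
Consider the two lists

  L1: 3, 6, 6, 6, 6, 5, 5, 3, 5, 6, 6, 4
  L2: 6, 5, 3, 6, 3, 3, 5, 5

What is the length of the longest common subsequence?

Let dp[i][j] be the LCS length of the first i values of L1 and the first j values of L2. dp[i][j] = dp[i-1][j-1]+1 when the i-th and j-th values match, else max(dp[i-1][j], dp[i][j-1]).
    ·  6  5  3  6  3  3  5  5
 ·  0  0  0  0  0  0  0  0  0
 3  0  0  0  1  1  1  1  1  1
 6  0  1  1  1  2  2  2  2  2
 6  0  1  1  1  2  2  2  2  2
 6  0  1  1  1  2  2  2  2  2
 6  0  1  1  1  2  2  2  2  2
 5  0  1  2  2  2  2  2  3  3
 5  0  1  2  2  2  2  2  3  4
 3  0  1  2  3  3  3  3  3  4
 5  0  1  2  3  3  3  3  4  4
 6  0  1  2  3  4  4  4  4  4
 6  0  1  2  3  4  4  4  4  4
 4  0  1  2  3  4  4  4  4  4
dp[12][8] = 4. One LCS (by backtracking along matches): 3, 6, 5, 5.

4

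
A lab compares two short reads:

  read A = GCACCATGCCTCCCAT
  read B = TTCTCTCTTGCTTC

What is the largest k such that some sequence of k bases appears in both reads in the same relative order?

8

One common subsequence of length 8: C at read A[2]=read B[3], then C at read A[4]=read B[5], then C at read A[5]=read B[7], then T at read A[7]=read B[9], then G at read A[8]=read B[10], then C at read A[9]=read B[11], then T at read A[11]=read B[13], then C at read A[14]=read B[14]. Since dp[16][14] = 8, nothing longer is possible.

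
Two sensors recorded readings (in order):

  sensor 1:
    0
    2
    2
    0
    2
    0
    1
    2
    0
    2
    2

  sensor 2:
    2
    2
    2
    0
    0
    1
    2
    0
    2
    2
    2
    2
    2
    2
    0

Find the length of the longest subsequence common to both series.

9

Pick 2 [2,2] → 2 [3,3] → 0 [4,4] → 0 [6,5] → 1 [7,6] → 2 [8,7] → 0 [9,8] → 2 [10,13] → 2 [11,14]; all 9 values appear in both, in order. The LCS DP gives dp[11][15] = 9, so this is optimal.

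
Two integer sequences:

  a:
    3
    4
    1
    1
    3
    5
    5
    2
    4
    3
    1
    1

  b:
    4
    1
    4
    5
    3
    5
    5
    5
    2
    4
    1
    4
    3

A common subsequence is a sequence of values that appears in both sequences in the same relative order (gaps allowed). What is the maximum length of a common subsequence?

8

Match 4 (a #2, b #1), 1 (a #3, b #2), 3 (a #5, b #5), 5 (a #6, b #7), 5 (a #7, b #8), 2 (a #8, b #9), 4 (a #9, b #12), 3 (a #10, b #13) — 8 values in the same relative order in both. Since dp[12][13] = 8, nothing longer is possible.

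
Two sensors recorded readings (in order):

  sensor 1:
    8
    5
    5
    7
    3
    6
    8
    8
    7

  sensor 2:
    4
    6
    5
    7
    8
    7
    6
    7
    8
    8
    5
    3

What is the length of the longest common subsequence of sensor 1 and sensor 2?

Let dp[i][j] be the LCS length of the first i values of sensor 1 and the first j values of sensor 2. dp[i][j] = dp[i-1][j-1]+1 when the i-th and j-th values match, else max(dp[i-1][j], dp[i][j-1]).
    ·  4  6  5  7  8  7  6  7  8  8  5  3
 ·  0  0  0  0  0  0  0  0  0  0  0  0  0
 8  0  0  0  0  0  1  1  1  1  1  1  1  1
 5  0  0  0  1  1  1  1  1  1  1  1  2  2
 5  0  0  0  1  1  1  1  1  1  1  1  2  2
 7  0  0  0  1  2  2  2  2  2  2  2  2  2
 3  0  0  0  1  2  2  2  2  2  2  2  2  3
 6  0  0  1  1  2  2  2  3  3  3  3  3  3
 8  0  0  1  1  2  3  3  3  3  4  4  4  4
 8  0  0  1  1  2  3  3  3  3  4  5  5  5
 7  0  0  1  1  2  3  4  4  4  4  5  5  5
dp[9][12] = 5. One LCS (by backtracking along matches): 8, 7, 6, 8, 8.

5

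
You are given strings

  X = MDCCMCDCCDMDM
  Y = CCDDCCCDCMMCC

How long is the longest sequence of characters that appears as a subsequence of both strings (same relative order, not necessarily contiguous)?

8

Pick D at X[2]=Y[4] → C at X[3]=Y[5] → C at X[4]=Y[6] → C at X[6]=Y[7] → D at X[7]=Y[8] → C at X[9]=Y[9] → M at X[11]=Y[10] → M at X[13]=Y[11]; all 8 characters appear in both, in order. dp[13][13] = 8 confirms this is the maximum.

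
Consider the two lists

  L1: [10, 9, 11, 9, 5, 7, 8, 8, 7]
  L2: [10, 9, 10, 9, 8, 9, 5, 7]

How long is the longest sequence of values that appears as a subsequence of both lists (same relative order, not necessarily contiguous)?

Taking 10 [1,3] → 9 [2,4] → 9 [4,6] → 5 [5,7] → 7 [9,8] gives a common subsequence of length 5. dp[9][8] = 5 confirms this is the maximum.

5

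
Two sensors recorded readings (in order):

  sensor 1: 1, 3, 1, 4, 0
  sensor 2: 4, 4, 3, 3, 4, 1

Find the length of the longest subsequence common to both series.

2

Match 3 at sensor 1[2]=sensor 2[4], then 1 at sensor 1[3]=sensor 2[6] — 2 values in the same relative order in both. dp[5][6] = 2 confirms this is the maximum.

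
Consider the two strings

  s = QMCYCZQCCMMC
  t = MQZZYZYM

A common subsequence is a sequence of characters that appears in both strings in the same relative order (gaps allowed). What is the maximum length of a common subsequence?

4

Taking Q (s #1, t #2) → Y (s #4, t #5) → Z (s #6, t #6) → M (s #11, t #8) gives a common subsequence of length 4. Since dp[12][8] = 4, nothing longer is possible.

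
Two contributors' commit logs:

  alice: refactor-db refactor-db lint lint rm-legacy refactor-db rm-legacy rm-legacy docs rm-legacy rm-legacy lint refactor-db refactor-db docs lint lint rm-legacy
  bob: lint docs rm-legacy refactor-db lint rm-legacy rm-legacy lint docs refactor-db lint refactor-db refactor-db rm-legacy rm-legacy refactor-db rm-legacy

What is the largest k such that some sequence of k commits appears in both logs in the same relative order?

10

One common subsequence of length 10: lint [3,1]; then rm-legacy [5,3]; then refactor-db [6,4]; then rm-legacy [7,6]; then rm-legacy [8,7]; then docs [9,9]; then rm-legacy [10,14]; then rm-legacy [11,15]; then refactor-db [14,16]; then rm-legacy [18,17]. Since dp[18][17] = 10, nothing longer is possible.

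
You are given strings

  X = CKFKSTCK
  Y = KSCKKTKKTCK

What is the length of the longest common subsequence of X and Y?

6

Let dp[i][j] be the LCS length of the first i characters of X and the first j characters of Y. dp[i][j] = dp[i-1][j-1]+1 when the i-th and j-th characters match, else max(dp[i-1][j], dp[i][j-1]).
    ·  K  S  C  K  K  T  K  K  T  C  K
 ·  0  0  0  0  0  0  0  0  0  0  0  0
 C  0  0  0  1  1  1  1  1  1  1  1  1
 K  0  1  1  1  2  2  2  2  2  2  2  2
 F  0  1  1  1  2  2  2  2  2  2  2  2
 K  0  1  1  1  2  3  3  3  3  3  3  3
 S  0  1  2  2  2  3  3  3  3  3  3  3
 T  0  1  2  2  2  3  4  4  4  4  4  4
 C  0  1  2  3  3  3  4  4  4  4  5  5
 K  0  1  2  3  4  4  4  5  5  5  5  6
dp[8][11] = 6. One LCS (by backtracking along matches): CKKTCK.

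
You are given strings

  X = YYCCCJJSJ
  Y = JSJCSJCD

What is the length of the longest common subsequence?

4

Taking J (X #6, Y #1) → J (X #7, Y #3) → S (X #8, Y #5) → J (X #9, Y #6) gives a common subsequence of length 4. dp[9][8] = 4 confirms this is the maximum.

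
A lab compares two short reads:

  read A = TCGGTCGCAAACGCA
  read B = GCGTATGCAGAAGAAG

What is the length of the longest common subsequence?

Taking C at read A[2]=read B[2], G at read A[3]=read B[3], T at read A[5]=read B[6], G at read A[7]=read B[7], C at read A[8]=read B[8], A at read A[9]=read B[9], A at read A[10]=read B[11], A at read A[11]=read B[12], G at read A[13]=read B[13], A at read A[15]=read B[15] gives a common subsequence of length 10, and the DP table's final entry dp[15][16] is also 10, so no common subsequence is longer.

10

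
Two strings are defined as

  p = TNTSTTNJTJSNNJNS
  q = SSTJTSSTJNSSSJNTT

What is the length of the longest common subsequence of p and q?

8

Pick T [1,3], then T [3,5], then S [4,7], then T [5,8], then N [7,10], then S [11,13], then J [14,14], then N [15,15]; all 8 characters appear in both, in order. Since dp[16][17] = 8, nothing longer is possible.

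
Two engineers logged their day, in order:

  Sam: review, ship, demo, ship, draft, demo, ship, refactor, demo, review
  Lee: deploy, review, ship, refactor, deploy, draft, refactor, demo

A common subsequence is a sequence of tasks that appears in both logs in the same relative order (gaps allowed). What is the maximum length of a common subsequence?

One common subsequence of length 5: review at Sam[1]=Lee[2]; then ship at Sam[2]=Lee[3]; then draft at Sam[5]=Lee[6]; then refactor at Sam[8]=Lee[7]; then demo at Sam[9]=Lee[8], and the DP table's final entry dp[10][8] is also 5, so no common subsequence is longer.

5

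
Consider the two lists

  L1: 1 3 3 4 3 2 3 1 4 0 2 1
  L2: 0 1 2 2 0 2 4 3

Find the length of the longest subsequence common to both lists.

4

Taking 1 (L1 #1, L2 #2), 2 (L1 #6, L2 #4), 0 (L1 #10, L2 #5), 2 (L1 #11, L2 #6) gives a common subsequence of length 4. Since dp[12][8] = 4, nothing longer is possible.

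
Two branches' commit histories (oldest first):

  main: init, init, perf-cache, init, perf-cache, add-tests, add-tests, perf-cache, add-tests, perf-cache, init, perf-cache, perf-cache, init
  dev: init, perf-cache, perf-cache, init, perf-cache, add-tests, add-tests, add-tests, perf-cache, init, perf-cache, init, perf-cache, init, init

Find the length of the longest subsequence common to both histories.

12

Pick init (main #1, dev #1); then perf-cache (main #3, dev #3); then init (main #4, dev #4); then perf-cache (main #5, dev #5); then add-tests (main #6, dev #6); then add-tests (main #7, dev #7); then add-tests (main #9, dev #8); then perf-cache (main #10, dev #9); then init (main #11, dev #10); then perf-cache (main #12, dev #11); then perf-cache (main #13, dev #13); then init (main #14, dev #15); all 12 commits appear in both, in order. Since dp[14][15] = 12, nothing longer is possible.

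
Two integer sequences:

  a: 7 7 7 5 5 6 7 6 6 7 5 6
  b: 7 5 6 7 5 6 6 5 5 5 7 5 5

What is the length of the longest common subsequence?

8

One common subsequence of length 8: 7 at a[3]=b[1], 5 at a[5]=b[2], 6 at a[6]=b[3], 7 at a[7]=b[4], 6 at a[8]=b[6], 6 at a[9]=b[7], 7 at a[10]=b[11], 5 at a[11]=b[13], and the DP table's final entry dp[12][13] is also 8, so no common subsequence is longer.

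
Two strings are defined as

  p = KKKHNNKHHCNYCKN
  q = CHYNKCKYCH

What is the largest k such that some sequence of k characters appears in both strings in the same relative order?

Let dp[i][j] be the LCS length of the first i characters of p and the first j characters of q. dp[i][j] = dp[i-1][j-1]+1 when the i-th and j-th characters match, else max(dp[i-1][j], dp[i][j-1]).
    ·  C  H  Y  N  K  C  K  Y  C  H
 ·  0  0  0  0  0  0  0  0  0  0  0
 K  0  0  0  0  0  1  1  1  1  1  1
 K  0  0  0  0  0  1  1  2  2  2  2
 K  0  0  0  0  0  1  1  2  2  2  2
 H  0  0  1  1  1  1  1  2  2  2  3
 N  0  0  1  1  2  2  2  2  2  2  3
 N  0  0  1  1  2  2  2  2  2  2  3
 K  0  0  1  1  2  3  3  3  3  3  3
 H  0  0  1  1  2  3  3  3  3  3  4
 H  0  0  1  1  2  3  3  3  3  3  4
 C  0  1  1  1  2  3  4  4  4  4  4
 N  0  1  1  1  2  3  4  4  4  4  4
 Y  0  1  1  2  2  3  4  4  5  5  5
 C  0  1  1  2  2  3  4  4  5  6  6
 K  0  1  1  2  2  3  4  5  5  6  6
 N  0  1  1  2  3  3  4  5  5  6  6
dp[15][10] = 6. One LCS (by backtracking along matches): HNKCYC.

6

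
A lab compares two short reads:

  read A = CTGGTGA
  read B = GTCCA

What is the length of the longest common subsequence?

3

Match G (read A #4, read B #1) → T (read A #5, read B #2) → A (read A #7, read B #5) — 3 bases in the same relative order in both. Since dp[7][5] = 3, nothing longer is possible.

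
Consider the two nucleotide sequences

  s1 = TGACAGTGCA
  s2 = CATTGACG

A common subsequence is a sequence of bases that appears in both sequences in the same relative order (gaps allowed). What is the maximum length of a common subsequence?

Match T at s1[1]=s2[4]; then G at s1[2]=s2[5]; then A at s1[3]=s2[6]; then C at s1[4]=s2[7]; then G at s1[8]=s2[8] — 5 bases in the same relative order in both. Since dp[10][8] = 5, nothing longer is possible.

5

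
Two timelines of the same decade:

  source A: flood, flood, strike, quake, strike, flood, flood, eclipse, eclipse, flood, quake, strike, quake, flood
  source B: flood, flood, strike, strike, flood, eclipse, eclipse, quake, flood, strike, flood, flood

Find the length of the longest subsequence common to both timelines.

10

One common subsequence of length 10: flood (source A #1, source B #1), flood (source A #2, source B #2), strike (source A #3, source B #3), strike (source A #5, source B #4), flood (source A #7, source B #5), eclipse (source A #8, source B #6), eclipse (source A #9, source B #7), flood (source A #10, source B #9), strike (source A #12, source B #10), flood (source A #14, source B #12), and the DP table's final entry dp[14][12] is also 10, so no common subsequence is longer.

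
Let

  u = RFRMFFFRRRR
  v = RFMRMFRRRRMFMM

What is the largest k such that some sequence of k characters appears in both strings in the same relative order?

9

Taking R (u #1, v #1), then F (u #2, v #2), then R (u #3, v #4), then M (u #4, v #5), then F (u #7, v #6), then R (u #8, v #7), then R (u #9, v #8), then R (u #10, v #9), then R (u #11, v #10) gives a common subsequence of length 9. Since dp[11][14] = 9, nothing longer is possible.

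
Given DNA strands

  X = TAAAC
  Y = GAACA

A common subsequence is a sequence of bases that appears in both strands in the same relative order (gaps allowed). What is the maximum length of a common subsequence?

Let dp[i][j] be the LCS length of the first i bases of X and the first j bases of Y. dp[i][j] = dp[i-1][j-1]+1 when the i-th and j-th bases match, else max(dp[i-1][j], dp[i][j-1]).
    ·  G  A  A  C  A
 ·  0  0  0  0  0  0
 T  0  0  0  0  0  0
 A  0  0  1  1  1  1
 A  0  0  1  2  2  2
 A  0  0  1  2  2  3
 C  0  0  1  2  3  3
dp[5][5] = 3. One LCS (by backtracking along matches): AAA.

3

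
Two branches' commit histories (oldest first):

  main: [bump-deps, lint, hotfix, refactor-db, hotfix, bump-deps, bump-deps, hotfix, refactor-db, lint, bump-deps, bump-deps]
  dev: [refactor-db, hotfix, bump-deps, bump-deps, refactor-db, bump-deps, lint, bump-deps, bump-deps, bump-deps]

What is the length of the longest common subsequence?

Match refactor-db (main #4, dev #1) → hotfix (main #5, dev #2) → bump-deps (main #6, dev #3) → bump-deps (main #7, dev #4) → refactor-db (main #9, dev #5) → lint (main #10, dev #7) → bump-deps (main #11, dev #9) → bump-deps (main #12, dev #10) — 8 commits in the same relative order in both. Since dp[12][10] = 8, nothing longer is possible.

8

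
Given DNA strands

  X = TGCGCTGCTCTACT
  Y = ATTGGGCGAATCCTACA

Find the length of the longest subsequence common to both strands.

Match T [1,3]; then G [2,6]; then C [3,7]; then G [4,8]; then T [6,11]; then C [8,12]; then C [10,13]; then T [11,14]; then A [12,15]; then C [13,16] — 10 bases in the same relative order in both. Since dp[14][17] = 10, nothing longer is possible.

10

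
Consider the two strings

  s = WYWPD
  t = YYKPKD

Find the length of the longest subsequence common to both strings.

Match Y [2,2], then P [4,4], then D [5,6] — 3 characters in the same relative order in both. dp[5][6] = 3 confirms this is the maximum.

3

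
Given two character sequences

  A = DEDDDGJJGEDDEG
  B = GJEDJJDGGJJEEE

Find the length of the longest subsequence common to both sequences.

Match E [2,3], D [3,4], D [4,7], G [6,9], J [7,10], J [8,11], E [10,13], E [13,14] — 8 characters in the same relative order in both, and the DP table's final entry dp[14][14] is also 8, so no common subsequence is longer.

8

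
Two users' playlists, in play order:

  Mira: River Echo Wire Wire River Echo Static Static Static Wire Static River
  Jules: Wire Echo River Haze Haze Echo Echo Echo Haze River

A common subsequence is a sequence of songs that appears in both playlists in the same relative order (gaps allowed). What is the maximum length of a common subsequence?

4

One common subsequence of length 4: River [1,3], then Echo [2,7], then Echo [6,8], then River [12,10], and the DP table's final entry dp[12][10] is also 4, so no common subsequence is longer.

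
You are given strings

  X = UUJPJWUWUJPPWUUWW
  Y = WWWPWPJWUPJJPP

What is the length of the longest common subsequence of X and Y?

7

Match P at X[4]=Y[6], J at X[5]=Y[7], W at X[6]=Y[8], U at X[7]=Y[9], J at X[10]=Y[12], P at X[11]=Y[13], P at X[12]=Y[14] — 7 characters in the same relative order in both. dp[17][14] = 7 confirms this is the maximum.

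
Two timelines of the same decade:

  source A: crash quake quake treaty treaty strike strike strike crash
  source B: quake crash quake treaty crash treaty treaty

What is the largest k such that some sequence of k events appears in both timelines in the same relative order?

4

Taking crash (source A #1, source B #2), then quake (source A #2, source B #3), then treaty (source A #4, source B #6), then treaty (source A #5, source B #7) gives a common subsequence of length 4. Since dp[9][7] = 4, nothing longer is possible.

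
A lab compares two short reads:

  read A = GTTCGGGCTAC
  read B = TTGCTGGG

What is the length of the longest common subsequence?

Let dp[i][j] be the LCS length of the first i bases of read A and the first j bases of read B. dp[i][j] = dp[i-1][j-1]+1 when the i-th and j-th bases match, else max(dp[i-1][j], dp[i][j-1]).
    ·  T  T  G  C  T  G  G  G
 ·  0  0  0  0  0  0  0  0  0
 G  0  0  0  1  1  1  1  1  1
 T  0  1  1  1  1  2  2  2  2
 T  0  1  2  2  2  2  2  2  2
 C  0  1  2  2  3  3  3  3  3
 G  0  1  2  3  3  3  4  4  4
 G  0  1  2  3  3  3  4  5  5
 G  0  1  2  3  3  3  4  5  6
 C  0  1  2  3  4  4  4  5  6
 T  0  1  2  3  4  5  5  5  6
 A  0  1  2  3  4  5  5  5  6
 C  0  1  2  3  4  5  5  5  6
dp[11][8] = 6. One LCS (by backtracking along matches): TTCGGG.

6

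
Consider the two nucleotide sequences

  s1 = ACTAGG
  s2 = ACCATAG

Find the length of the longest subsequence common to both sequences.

5

Match A (s1 #1, s2 #1), C (s1 #2, s2 #3), T (s1 #3, s2 #5), A (s1 #4, s2 #6), G (s1 #6, s2 #7) — 5 bases in the same relative order in both. Since dp[6][7] = 5, nothing longer is possible.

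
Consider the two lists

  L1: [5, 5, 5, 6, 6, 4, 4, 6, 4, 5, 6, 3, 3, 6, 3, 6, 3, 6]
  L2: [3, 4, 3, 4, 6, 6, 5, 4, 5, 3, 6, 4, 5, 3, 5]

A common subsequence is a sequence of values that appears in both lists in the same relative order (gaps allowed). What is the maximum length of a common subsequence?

Pick 4 (L1 #6, L2 #2); then 4 (L1 #7, L2 #4); then 6 (L1 #8, L2 #6); then 4 (L1 #9, L2 #8); then 5 (L1 #10, L2 #9); then 3 (L1 #13, L2 #10); then 6 (L1 #14, L2 #11); then 3 (L1 #15, L2 #14); all 8 values appear in both, in order. dp[18][15] = 8 confirms this is the maximum.

8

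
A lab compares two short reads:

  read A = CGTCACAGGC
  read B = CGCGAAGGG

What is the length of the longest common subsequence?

Let dp[i][j] be the LCS length of the first i bases of read A and the first j bases of read B. dp[i][j] = dp[i-1][j-1]+1 when the i-th and j-th bases match, else max(dp[i-1][j], dp[i][j-1]).
    ·  C  G  C  G  A  A  G  G  G
 ·  0  0  0  0  0  0  0  0  0  0
 C  0  1  1  1  1  1  1  1  1  1
 G  0  1  2  2  2  2  2  2  2  2
 T  0  1  2  2  2  2  2  2  2  2
 C  0  1  2  3  3  3  3  3  3  3
 A  0  1  2  3  3  4  4  4  4  4
 C  0  1  2  3  3  4  4  4  4  4
 A  0  1  2  3  3  4  5  5  5  5
 G  0  1  2  3  4  4  5  6  6  6
 G  0  1  2  3  4  4  5  6  7  7
 C  0  1  2  3  4  4  5  6  7  7
dp[10][9] = 7. One LCS (by backtracking along matches): CGCAAGG.

7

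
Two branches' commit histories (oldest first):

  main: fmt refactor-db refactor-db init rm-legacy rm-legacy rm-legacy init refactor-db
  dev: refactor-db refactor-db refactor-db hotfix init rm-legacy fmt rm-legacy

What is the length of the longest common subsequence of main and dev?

5

Match refactor-db [2,2] → refactor-db [3,3] → init [4,5] → rm-legacy [5,6] → rm-legacy [7,8] — 5 commits in the same relative order in both, and the DP table's final entry dp[9][8] is also 5, so no common subsequence is longer.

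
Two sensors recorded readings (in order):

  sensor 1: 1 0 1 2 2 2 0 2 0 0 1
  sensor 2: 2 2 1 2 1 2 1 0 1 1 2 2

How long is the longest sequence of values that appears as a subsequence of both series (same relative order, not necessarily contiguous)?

One common subsequence of length 6: 2 [4,1], then 2 [5,2], then 2 [6,4], then 2 [8,6], then 0 [9,8], then 1 [11,10]. The LCS DP gives dp[11][12] = 6, so this is optimal.

6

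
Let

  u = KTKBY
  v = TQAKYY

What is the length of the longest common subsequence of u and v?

3

Match T (u #2, v #1) → K (u #3, v #4) → Y (u #5, v #6) — 3 characters in the same relative order in both. The LCS DP gives dp[5][6] = 3, so this is optimal.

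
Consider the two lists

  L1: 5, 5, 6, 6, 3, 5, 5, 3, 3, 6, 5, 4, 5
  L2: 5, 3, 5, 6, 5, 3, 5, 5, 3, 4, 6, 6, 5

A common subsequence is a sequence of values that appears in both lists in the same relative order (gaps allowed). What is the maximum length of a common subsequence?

9

One common subsequence of length 9: 5 at L1[1]=L2[1], then 5 at L1[2]=L2[3], then 6 at L1[3]=L2[4], then 3 at L1[5]=L2[6], then 5 at L1[6]=L2[7], then 5 at L1[7]=L2[8], then 3 at L1[8]=L2[9], then 6 at L1[10]=L2[12], then 5 at L1[13]=L2[13]. dp[13][13] = 9 confirms this is the maximum.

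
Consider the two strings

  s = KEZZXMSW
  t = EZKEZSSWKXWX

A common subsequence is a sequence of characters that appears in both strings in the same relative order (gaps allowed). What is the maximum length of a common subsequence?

Match K (s #1, t #3); then E (s #2, t #4); then Z (s #3, t #5); then X (s #5, t #10); then W (s #8, t #11) — 5 characters in the same relative order in both. The LCS DP gives dp[8][12] = 5, so this is optimal.

5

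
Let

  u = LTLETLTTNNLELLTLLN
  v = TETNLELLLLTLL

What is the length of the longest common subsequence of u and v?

Pick T (u #2, v #1); then E (u #4, v #2); then T (u #8, v #3); then N (u #10, v #4); then L (u #11, v #5); then E (u #12, v #6); then L (u #13, v #9); then L (u #14, v #10); then T (u #15, v #11); then L (u #16, v #12); then L (u #17, v #13); all 11 characters appear in both, in order, and the DP table's final entry dp[18][13] is also 11, so no common subsequence is longer.

11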